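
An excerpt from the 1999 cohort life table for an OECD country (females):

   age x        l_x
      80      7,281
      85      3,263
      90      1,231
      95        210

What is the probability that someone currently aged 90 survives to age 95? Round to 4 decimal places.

0.1706

We want 5p90 = l_95/l_90.
The conditional survival probability is l_95/l_90 = 210/1,231 = 0.170593.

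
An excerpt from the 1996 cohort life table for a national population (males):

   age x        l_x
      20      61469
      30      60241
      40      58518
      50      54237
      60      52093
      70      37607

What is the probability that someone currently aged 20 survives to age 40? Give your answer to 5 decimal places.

0.95199

We want 20p20 = l_40/l_20.
The conditional survival probability is l_40/l_20 = 58518/61469 = 0.951992.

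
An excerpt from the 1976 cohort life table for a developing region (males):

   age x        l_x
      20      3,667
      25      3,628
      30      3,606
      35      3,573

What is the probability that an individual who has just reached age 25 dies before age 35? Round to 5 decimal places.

P(die before 35 | alive at 25) = 1 − l_35/l_25 = 1 − 3,573/3,628 = (55)/3,628 = 0.015160.

0.01516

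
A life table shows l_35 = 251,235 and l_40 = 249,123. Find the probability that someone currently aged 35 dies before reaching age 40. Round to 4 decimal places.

P(die before 40 | alive at 35) = 1 − l_40/l_35 = 1 − 249,123/251,235 = (2,112)/251,235 = 0.008406.

0.0084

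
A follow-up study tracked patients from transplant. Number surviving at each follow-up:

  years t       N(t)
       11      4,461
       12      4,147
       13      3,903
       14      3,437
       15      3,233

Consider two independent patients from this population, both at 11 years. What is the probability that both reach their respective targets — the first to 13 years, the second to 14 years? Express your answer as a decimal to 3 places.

0.674

p₁ = N(13)/N(11) = 3,903/4,461 = 0.874916; p₂ = N(14)/N(11) = 3,437/4,461 = 0.770455.
P(both) = p₁ × p₂ = 0.874916 × 0.770455 = 0.674083.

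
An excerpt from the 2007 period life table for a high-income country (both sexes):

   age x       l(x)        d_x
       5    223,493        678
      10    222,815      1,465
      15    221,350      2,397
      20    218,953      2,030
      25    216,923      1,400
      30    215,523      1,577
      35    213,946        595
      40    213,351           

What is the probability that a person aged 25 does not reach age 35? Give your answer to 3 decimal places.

0.014

P(die before 35 | alive at 25) = 1 − l(35)/l(25) = 1 − 213,946/216,923 = (2,977)/216,923 = 0.013724.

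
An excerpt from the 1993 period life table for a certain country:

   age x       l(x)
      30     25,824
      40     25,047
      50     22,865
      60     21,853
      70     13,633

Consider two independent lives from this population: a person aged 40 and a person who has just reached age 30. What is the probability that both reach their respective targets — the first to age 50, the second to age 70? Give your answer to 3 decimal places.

p₁ = l(50)/l(40) = 22,865/25,047 = 0.912884; p₂ = l(70)/l(30) = 13,633/25,824 = 0.527920.
P(both) = p₁ × p₂ = 0.912884 × 0.527920 = 0.481930.

0.482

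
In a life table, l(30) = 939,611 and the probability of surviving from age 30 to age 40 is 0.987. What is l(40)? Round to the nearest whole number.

l(40) = l(30) × p = 939,611 × 0.987 = 927396.

927396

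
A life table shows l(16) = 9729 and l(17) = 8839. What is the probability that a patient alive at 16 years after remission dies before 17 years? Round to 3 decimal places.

0.091

P(die before 17 | alive at 16) = 1 − l(17)/l(16) = 1 − 8839/9729 = (890)/9729 = 0.091479.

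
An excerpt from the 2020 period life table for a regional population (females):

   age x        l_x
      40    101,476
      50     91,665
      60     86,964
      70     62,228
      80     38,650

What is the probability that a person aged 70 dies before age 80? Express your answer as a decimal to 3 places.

0.379

P(die before 80 | alive at 70) = 1 − l_80/l_70 = 1 − 38,650/62,228 = (23,578)/62,228 = 0.378897.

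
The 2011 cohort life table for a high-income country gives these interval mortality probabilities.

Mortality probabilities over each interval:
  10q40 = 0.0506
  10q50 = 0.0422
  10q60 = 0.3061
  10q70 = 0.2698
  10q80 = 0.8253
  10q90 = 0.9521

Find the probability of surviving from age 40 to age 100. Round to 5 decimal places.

Chaining the interval survival probabilities: (1 − 0.0506) × (1 − 0.0422) × (1 − 0.3061) × (1 − 0.2698) × (1 − 0.8253) × (1 − 0.9521).
= 0.9494 × 0.9578 × 0.6939 × 0.7302 × 0.1747 × 0.0479 = 0.003856.

0.00386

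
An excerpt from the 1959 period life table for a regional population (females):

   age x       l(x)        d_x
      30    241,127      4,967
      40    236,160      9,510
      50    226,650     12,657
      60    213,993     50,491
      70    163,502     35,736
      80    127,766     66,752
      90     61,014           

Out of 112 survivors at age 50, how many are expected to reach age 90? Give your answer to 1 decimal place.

30.2

The relevant probability is 61,014/226,650 = 0.269199.
Expected number = 112 × 0.269199 = 30.2.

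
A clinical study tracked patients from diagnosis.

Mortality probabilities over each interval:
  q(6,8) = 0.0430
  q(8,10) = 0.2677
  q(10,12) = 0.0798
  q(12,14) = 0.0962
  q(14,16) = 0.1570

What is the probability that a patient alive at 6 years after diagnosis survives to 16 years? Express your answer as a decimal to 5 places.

0.49134

Chaining the interval survival probabilities: (1 − 0.0430) × (1 − 0.2677) × (1 − 0.0798) × (1 − 0.0962) × (1 − 0.1570).
= 0.9570 × 0.7323 × 0.9202 × 0.9038 × 0.8430 = 0.491341.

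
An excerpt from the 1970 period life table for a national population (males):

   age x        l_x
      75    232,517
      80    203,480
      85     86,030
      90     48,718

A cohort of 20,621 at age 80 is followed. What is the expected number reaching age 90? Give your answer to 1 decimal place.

4937.2

The relevant probability is 48,718/203,480 = 0.239424.
Expected number = 20,621 × 0.239424 = 4937.2.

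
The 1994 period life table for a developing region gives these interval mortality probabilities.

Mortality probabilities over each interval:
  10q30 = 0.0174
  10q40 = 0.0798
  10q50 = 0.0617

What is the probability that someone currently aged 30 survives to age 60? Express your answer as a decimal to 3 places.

0.848

Survival from 30 to 60 is the product of surviving each interval: (1 − 0.0174) × (1 − 0.0798) × (1 − 0.0617).
= 0.9826 × 0.9202 × 0.9383 = 0.848400.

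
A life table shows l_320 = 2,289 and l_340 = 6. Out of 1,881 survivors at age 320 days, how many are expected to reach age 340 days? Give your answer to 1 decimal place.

The relevant probability is 6/2,289 = 0.002621.
Expected number = 1,881 × 0.002621 = 4.9.

4.9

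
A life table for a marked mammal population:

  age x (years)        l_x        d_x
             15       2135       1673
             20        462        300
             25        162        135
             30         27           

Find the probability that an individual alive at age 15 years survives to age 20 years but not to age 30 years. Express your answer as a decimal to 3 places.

This is the probability of reaching 20 but not 30, conditional on being alive at 15: (l_20 − l_30) / l_15.
= (462 − 27) / 2135 = 435 / 2135 = 0.203747.

0.204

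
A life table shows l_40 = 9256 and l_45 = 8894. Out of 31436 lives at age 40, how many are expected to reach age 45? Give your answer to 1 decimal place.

The relevant probability is 8894/9256 = 0.960890.
Expected number = 31436 × 0.960890 = 30206.5.

30206.5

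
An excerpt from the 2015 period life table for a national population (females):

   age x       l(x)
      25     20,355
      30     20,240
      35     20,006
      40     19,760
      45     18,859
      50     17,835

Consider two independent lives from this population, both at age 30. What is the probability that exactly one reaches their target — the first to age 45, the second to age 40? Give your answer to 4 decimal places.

p₁ = l(45)/l(30) = 18,859/20,240 = 0.931769; p₂ = l(40)/l(30) = 19,760/20,240 = 0.976285.
P(exactly one) = p₁(1−p₂) + (1−p₁)p₂ = 0.022097 + 0.066613 = 0.088710.

0.0887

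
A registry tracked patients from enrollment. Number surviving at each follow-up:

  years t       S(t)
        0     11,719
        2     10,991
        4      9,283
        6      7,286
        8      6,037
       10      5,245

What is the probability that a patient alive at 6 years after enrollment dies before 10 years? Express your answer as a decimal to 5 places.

P(die before 10 | alive at 6) = 1 − S(10)/S(6) = 1 − 5,245/7,286 = (2,041)/7,286 = 0.280126.

0.28013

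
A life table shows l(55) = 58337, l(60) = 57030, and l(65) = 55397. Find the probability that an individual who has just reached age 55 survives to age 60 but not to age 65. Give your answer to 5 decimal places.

This is the probability of reaching 60 but not 65, conditional on being alive at 55: (l(60) − l(65)) / l(55).
= (57030 − 55397) / 58337 = 1633 / 58337 = 0.027993.

0.02799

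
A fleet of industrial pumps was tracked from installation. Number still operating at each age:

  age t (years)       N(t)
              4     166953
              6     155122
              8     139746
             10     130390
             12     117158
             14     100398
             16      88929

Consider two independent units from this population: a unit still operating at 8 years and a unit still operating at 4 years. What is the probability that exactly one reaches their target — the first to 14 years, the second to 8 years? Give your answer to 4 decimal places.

0.3528

p₁ = N(14)/N(8) = 100398/139746 = 0.718432; p₂ = N(8)/N(4) = 139746/166953 = 0.837038.
P(exactly one) = p₁(1−p₂) + (1−p₁)p₂ = 0.117077 + 0.235683 = 0.352760.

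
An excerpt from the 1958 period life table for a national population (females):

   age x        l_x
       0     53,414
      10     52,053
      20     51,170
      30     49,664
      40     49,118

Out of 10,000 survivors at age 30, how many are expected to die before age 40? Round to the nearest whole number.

The relevant probability is 1 − 49,118/49,664 = 0.010994.
Expected number = 10,000 × 0.010994 = 110.

110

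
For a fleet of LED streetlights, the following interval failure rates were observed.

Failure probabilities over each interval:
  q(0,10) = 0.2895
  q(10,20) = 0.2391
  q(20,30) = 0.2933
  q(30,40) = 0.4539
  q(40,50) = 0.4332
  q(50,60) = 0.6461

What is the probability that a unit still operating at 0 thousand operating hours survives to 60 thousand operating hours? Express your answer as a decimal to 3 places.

Survival from 0 to 60 is the product of surviving each interval: (1 − 0.2895) × (1 − 0.2391) × (1 − 0.2933) × (1 − 0.4539) × (1 − 0.4332) × (1 − 0.6461).
= 0.7105 × 0.7609 × 0.7067 × 0.5461 × 0.5668 × 0.3539 = 0.041851.

0.042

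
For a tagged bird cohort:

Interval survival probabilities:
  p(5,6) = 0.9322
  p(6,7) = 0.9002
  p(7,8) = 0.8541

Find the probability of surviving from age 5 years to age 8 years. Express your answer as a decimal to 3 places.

P(survive 5→8) = 0.9322 × 0.9002 × 0.8541.
= 0.716732.

0.717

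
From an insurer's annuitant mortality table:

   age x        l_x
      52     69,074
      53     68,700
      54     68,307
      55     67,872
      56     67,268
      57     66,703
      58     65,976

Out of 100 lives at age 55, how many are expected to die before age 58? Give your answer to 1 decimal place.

2.8

The relevant probability is 1 − 65,976/67,872 = 0.027935.
Expected number = 100 × 0.027935 = 2.8.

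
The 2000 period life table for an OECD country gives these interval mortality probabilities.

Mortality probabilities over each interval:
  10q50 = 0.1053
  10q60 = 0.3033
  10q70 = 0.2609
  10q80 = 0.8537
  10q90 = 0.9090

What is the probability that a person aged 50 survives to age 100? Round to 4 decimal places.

Survival from 50 to 100 is the product of surviving each interval: (1 − 0.1053) × (1 − 0.3033) × (1 − 0.2609) × (1 − 0.8537) × (1 − 0.9090).
= 0.8947 × 0.6967 × 0.7391 × 0.1463 × 0.0910 = 0.006134.

0.0061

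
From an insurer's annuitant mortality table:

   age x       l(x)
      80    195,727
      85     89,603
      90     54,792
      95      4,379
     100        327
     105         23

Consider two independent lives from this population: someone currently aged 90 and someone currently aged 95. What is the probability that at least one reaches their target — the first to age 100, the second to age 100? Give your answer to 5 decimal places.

p₁ = l(100)/l(90) = 327/54,792 = 0.005968; p₂ = l(100)/l(95) = 327/4,379 = 0.074675.
P(at least one) = 1 − (1−p₁)(1−p₂) = 1 − 0.994032 × 0.925325 = 0.080197.

0.08020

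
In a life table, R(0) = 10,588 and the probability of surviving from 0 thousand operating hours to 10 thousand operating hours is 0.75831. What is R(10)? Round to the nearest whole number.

8029

R(10) = R(0) × p = 10,588 × 0.75831 = 8029.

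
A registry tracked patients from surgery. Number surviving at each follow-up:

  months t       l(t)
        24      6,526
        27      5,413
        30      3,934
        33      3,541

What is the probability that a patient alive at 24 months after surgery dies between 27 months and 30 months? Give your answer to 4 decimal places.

0.2266

This is the probability of reaching 27 but not 30, conditional on being alive at 24: (l(27) − l(30)) / l(24).
= (5,413 − 3,934) / 6,526 = 1,479 / 6,526 = 0.226632.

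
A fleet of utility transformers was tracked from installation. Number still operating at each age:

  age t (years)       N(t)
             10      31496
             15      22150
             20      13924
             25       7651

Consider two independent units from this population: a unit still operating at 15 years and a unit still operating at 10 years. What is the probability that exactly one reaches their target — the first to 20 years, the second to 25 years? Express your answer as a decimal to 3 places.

p₁ = N(20)/N(15) = 13924/22150 = 0.628623; p₂ = N(25)/N(10) = 7651/31496 = 0.242920.
P(exactly one) = p₁(1−p₂) + (1−p₁)p₂ = 0.475918 + 0.090215 = 0.566133.

0.566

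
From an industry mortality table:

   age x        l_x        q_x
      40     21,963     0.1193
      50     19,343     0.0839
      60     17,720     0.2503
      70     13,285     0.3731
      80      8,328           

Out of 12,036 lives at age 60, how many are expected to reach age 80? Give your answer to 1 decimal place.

The relevant probability is 8,328/17,720 = 0.469977.
Expected number = 12,036 × 0.469977 = 5656.6.

5656.6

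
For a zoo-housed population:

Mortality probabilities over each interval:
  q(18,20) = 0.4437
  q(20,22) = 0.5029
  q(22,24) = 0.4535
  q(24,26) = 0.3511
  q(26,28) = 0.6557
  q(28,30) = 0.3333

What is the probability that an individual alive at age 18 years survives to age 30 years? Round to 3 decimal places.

0.023

Chaining the interval survival probabilities: (1 − 0.4437) × (1 − 0.5029) × (1 − 0.4535) × (1 − 0.3511) × (1 − 0.6557) × (1 − 0.3333).
= 0.5563 × 0.4971 × 0.5465 × 0.6489 × 0.3443 × 0.6667 = 0.022511.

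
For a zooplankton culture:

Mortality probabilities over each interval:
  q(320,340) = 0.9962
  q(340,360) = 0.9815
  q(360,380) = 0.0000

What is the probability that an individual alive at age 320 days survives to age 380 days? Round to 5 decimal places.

0.00007

The overall survival probability is (1 − 0.9962) × (1 − 0.9815) × (1 − 0.0000).
= 0.0038 × 0.0185 × 1.0000 = 0.000070.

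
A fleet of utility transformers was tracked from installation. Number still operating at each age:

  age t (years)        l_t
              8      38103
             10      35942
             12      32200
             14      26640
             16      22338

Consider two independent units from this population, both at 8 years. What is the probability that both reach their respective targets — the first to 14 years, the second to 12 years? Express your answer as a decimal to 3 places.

p₁ = l_14/l_8 = 26640/38103 = 0.699158; p₂ = l_12/l_8 = 32200/38103 = 0.845078.
P(both) = p₁ × p₂ = 0.699158 × 0.845078 = 0.590843.

0.591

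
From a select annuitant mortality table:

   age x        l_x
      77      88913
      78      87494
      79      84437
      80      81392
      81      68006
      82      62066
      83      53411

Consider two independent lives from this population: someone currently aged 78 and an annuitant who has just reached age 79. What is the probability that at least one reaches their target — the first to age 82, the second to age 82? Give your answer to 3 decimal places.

0.923

p₁ = l_82/l_78 = 62066/87494 = 0.709374; p₂ = l_82/l_79 = 62066/84437 = 0.735057.
P(at least one) = 1 − (1−p₁)(1−p₂) = 1 − 0.290626 × 0.264943 = 0.923001.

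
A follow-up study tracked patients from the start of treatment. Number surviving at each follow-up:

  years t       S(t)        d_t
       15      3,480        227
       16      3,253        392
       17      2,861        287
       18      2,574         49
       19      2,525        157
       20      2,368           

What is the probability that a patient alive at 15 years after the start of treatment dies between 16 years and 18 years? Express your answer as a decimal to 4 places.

0.1951

This is the probability of reaching 16 but not 18, conditional on being alive at 15: (S(16) − S(18)) / S(15).
= (3,253 − 2,574) / 3,480 = 679 / 3,480 = 0.195115.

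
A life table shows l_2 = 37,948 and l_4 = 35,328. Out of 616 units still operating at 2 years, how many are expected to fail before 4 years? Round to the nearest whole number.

43

The relevant probability is 1 − 35,328/37,948 = 0.069042.
Expected number = 616 × 0.069042 = 43.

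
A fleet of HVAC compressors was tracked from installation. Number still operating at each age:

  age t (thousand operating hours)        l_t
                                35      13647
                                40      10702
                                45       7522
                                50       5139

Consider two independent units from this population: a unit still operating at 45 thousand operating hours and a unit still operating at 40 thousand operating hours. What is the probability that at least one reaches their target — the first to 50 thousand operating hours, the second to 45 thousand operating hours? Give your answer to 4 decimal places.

0.9059

p₁ = l_50/l_45 = 5139/7522 = 0.683196; p₂ = l_45/l_40 = 7522/10702 = 0.702859.
P(at least one) = 1 − (1−p₁)(1−p₂) = 1 − 0.316804 × 0.297141 = 0.905865.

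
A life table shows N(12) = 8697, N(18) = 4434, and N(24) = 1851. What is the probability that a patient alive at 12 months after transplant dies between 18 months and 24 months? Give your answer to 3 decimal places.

This is the probability of reaching 18 but not 24, conditional on being alive at 12: (N(18) − N(24)) / N(12).
= (4434 − 1851) / 8697 = 2583 / 8697 = 0.296999.

0.297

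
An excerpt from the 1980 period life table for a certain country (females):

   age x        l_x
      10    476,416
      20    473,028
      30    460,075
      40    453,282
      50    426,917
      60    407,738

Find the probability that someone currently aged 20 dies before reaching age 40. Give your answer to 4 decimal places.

P(die before 40 | alive at 20) = 1 − l_40/l_20 = 1 − 453,282/473,028 = (19,746)/473,028 = 0.041744.

0.0417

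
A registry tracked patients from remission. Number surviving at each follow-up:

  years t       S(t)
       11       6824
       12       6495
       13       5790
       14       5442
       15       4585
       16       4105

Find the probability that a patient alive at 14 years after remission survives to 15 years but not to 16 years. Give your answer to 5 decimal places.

This is the probability of reaching 15 but not 16, conditional on being alive at 14: (S(15) − S(16)) / S(14).
= (4585 − 4105) / 5442 = 480 / 5442 = 0.088203.

0.08820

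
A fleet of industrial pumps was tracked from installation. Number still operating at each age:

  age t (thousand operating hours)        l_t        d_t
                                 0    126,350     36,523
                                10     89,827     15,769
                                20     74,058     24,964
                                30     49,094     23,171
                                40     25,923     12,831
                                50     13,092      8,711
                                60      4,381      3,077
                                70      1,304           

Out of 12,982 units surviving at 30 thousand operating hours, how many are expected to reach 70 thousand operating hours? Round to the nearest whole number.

The relevant probability is 1,304/49,094 = 0.026561.
Expected number = 12,982 × 0.026561 = 345.

345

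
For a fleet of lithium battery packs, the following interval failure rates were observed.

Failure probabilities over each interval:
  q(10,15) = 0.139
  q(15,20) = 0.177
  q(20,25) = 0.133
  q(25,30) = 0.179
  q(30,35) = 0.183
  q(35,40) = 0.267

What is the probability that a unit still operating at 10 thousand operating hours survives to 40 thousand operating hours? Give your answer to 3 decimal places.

P(survive 10→40) = (1 − 0.139) × (1 − 0.177) × (1 − 0.133) × (1 − 0.179) × (1 − 0.183) × (1 − 0.267).
= 0.861 × 0.823 × 0.867 × 0.821 × 0.817 × 0.733 = 0.302059.

0.302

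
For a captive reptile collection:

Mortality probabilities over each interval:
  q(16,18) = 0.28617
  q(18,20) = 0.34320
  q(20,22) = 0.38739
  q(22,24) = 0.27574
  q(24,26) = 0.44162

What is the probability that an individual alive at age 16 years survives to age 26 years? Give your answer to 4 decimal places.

0.1162

Survival from 16 to 26 is the product of surviving each interval: (1 − 0.28617) × (1 − 0.34320) × (1 − 0.38739) × (1 − 0.27574) × (1 − 0.44162).
= 0.71383 × 0.65680 × 0.61261 × 0.72426 × 0.55838 = 0.116155.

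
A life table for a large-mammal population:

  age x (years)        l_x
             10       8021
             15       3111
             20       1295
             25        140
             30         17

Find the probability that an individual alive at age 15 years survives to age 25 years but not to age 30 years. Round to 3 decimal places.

This is the probability of reaching 25 but not 30, conditional on being alive at 15: (l_25 − l_30) / l_15.
= (140 − 17) / 3111 = 123 / 3111 = 0.039537.

0.040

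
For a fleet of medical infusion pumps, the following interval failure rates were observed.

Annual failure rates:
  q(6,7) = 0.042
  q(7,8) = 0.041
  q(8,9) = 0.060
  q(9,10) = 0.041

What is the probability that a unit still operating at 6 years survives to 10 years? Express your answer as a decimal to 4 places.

Chaining the interval survival probabilities: (1 − 0.042) × (1 − 0.041) × (1 − 0.060) × (1 − 0.041).
= 0.958 × 0.959 × 0.940 × 0.959 = 0.828191.

0.8282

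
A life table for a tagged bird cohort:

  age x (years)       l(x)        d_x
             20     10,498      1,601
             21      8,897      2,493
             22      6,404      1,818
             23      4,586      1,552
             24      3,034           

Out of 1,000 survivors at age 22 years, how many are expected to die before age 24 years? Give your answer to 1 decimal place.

The relevant probability is 1 − 3,034/6,404 = 0.526234.
Expected number = 1,000 × 0.526234 = 526.2.

526.2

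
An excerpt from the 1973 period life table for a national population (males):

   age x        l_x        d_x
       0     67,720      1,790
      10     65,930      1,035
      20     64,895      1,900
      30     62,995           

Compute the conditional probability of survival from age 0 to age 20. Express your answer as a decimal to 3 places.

0.958

We want 20p0 = l_20/l_0.
The conditional survival probability is l_20/l_0 = 64,895/67,720 = 0.958284.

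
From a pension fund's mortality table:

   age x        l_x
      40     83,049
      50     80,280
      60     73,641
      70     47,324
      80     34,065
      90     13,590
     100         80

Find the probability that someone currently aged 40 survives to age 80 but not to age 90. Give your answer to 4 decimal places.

We want 40|10q40 = (l_80 − l_90)/l_40.
This is the probability of reaching 80 but not 90, conditional on being alive at 40: (l_80 − l_90) / l_40.
= (34,065 − 13,590) / 83,049 = 20,475 / 83,049 = 0.246541.

0.2465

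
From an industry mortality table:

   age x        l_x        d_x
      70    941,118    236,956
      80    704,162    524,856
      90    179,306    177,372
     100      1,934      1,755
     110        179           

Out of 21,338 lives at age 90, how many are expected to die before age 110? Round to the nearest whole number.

The relevant probability is 1 − 179/179,306 = 0.999002.
Expected number = 21,338 × 0.999002 = 21317.

21317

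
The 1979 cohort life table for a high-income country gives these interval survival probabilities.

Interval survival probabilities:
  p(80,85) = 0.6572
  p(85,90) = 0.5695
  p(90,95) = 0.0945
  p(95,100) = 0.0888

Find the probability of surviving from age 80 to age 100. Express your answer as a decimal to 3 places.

Chaining the interval survival probabilities: 0.6572 × 0.5695 × 0.0945 × 0.0888.
= 0.003141.

0.003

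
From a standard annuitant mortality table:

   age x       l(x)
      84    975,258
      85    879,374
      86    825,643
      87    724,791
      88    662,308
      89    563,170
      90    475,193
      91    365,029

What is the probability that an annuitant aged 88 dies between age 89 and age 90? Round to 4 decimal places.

0.1328

This is the probability of reaching 89 but not 90, conditional on being alive at 88: (l(89) − l(90)) / l(88).
= (563,170 − 475,193) / 662,308 = 87,977 / 662,308 = 0.132834.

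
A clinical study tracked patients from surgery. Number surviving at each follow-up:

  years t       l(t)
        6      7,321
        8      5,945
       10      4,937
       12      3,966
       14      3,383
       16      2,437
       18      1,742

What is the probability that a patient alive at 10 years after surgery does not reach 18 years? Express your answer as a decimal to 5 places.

0.64715

P(die before 18 | alive at 10) = 1 − l(18)/l(10) = 1 − 1,742/4,937 = (3,195)/4,937 = 0.647154.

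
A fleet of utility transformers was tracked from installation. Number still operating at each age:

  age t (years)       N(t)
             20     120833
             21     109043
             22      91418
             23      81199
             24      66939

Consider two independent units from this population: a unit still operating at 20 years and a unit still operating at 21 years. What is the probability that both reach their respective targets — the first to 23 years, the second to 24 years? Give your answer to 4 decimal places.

0.4125

p₁ = N(23)/N(20) = 81199/120833 = 0.671994; p₂ = N(24)/N(21) = 66939/109043 = 0.613877.
P(both) = p₁ × p₂ = 0.671994 × 0.613877 = 0.412522.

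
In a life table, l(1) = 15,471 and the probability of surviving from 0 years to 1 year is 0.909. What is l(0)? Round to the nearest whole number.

l(0) = l(1) / p = 15,471 / 0.909 = 17020.

17020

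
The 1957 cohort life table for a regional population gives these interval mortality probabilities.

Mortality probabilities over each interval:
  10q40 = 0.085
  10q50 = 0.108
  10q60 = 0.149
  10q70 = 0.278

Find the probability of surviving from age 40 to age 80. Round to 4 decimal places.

0.5015

Survival from 40 to 80 is the product of surviving each interval: (1 − 0.085) × (1 − 0.108) × (1 − 0.149) × (1 − 0.278).
= 0.915 × 0.892 × 0.851 × 0.722 = 0.501479.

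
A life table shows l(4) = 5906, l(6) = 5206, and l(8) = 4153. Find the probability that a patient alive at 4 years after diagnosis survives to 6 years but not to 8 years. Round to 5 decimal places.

0.17829

This is the probability of reaching 6 but not 8, conditional on being alive at 4: (l(6) − l(8)) / l(4).
= (5206 − 4153) / 5906 = 1053 / 5906 = 0.178293.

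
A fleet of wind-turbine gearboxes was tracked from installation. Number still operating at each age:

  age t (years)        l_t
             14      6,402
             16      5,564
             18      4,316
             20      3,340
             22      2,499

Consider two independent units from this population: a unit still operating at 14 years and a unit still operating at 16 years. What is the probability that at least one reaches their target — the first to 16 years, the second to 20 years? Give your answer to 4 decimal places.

p₁ = l_16/l_14 = 5,564/6,402 = 0.869103; p₂ = l_20/l_16 = 3,340/5,564 = 0.600288.
P(at least one) = 1 − (1−p₁)(1−p₂) = 1 − 0.130897 × 0.399712 = 0.947679.

0.9477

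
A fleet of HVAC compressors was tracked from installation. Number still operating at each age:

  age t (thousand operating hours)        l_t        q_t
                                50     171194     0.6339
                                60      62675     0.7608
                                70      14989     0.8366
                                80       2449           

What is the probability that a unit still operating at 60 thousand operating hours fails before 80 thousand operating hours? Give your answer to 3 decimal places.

0.961

P(fail before 80 | operational at 60) = 1 − l_80/l_60 = 1 − 2449/62675 = (60226)/62675 = 0.960925.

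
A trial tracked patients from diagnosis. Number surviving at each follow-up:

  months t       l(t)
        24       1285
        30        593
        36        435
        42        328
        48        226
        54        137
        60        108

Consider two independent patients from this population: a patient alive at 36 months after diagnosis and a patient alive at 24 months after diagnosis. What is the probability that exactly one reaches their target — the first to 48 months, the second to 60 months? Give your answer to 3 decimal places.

p₁ = l(48)/l(36) = 226/435 = 0.519540; p₂ = l(60)/l(24) = 108/1285 = 0.084047.
P(exactly one) = p₁(1−p₂) + (1−p₁)p₂ = 0.475874 + 0.040381 = 0.516255.

0.516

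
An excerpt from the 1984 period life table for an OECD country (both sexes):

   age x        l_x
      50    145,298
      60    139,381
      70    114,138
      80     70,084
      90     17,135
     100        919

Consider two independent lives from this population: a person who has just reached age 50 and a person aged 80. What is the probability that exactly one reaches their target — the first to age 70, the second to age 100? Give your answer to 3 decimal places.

p₁ = l_70/l_50 = 114,138/145,298 = 0.785544; p₂ = l_100/l_80 = 919/70,084 = 0.013113.
P(exactly one) = p₁(1−p₂) + (1−p₁)p₂ = 0.775243 + 0.002812 = 0.778055.

0.778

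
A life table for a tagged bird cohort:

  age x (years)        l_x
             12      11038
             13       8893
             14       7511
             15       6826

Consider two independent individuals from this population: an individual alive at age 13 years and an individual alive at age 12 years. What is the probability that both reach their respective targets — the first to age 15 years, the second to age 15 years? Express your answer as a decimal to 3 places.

p₁ = l_15/l_13 = 6826/8893 = 0.767570; p₂ = l_15/l_12 = 6826/11038 = 0.618409.
P(both) = p₁ × p₂ = 0.767570 × 0.618409 = 0.474672.

0.475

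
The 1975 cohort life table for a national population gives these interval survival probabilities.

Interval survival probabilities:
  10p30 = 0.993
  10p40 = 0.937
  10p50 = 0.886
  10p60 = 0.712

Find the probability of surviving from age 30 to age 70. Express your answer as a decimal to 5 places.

0.58695

40p30 = 0.993 × 0.937 × 0.886 × 0.712.
= 0.586952.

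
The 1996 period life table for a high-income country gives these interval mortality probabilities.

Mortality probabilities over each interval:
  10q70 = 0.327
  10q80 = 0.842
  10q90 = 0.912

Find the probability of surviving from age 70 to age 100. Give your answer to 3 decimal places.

30p70 = (1 − 0.327) × (1 − 0.842) × (1 − 0.912).
= 0.673 × 0.158 × 0.088 = 0.009357.

0.009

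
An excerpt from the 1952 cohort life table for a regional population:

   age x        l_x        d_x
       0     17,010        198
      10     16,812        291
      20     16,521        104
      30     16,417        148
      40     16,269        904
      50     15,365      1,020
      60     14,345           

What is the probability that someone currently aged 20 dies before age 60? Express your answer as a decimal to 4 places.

0.1317

P(die before 60 | alive at 20) = 1 − l_60/l_20 = 1 − 14,345/16,521 = (2,176)/16,521 = 0.131711.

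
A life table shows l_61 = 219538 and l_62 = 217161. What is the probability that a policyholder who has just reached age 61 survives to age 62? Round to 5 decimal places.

0.98917

We want 1p61 = l_62/l_61.
The conditional survival probability is l_62/l_61 = 217161/219538 = 0.989173.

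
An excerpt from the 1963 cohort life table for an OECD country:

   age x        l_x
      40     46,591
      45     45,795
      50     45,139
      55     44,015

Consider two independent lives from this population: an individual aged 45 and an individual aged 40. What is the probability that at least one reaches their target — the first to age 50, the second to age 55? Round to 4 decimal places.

p₁ = l_50/l_45 = 45,139/45,795 = 0.985675; p₂ = l_55/l_40 = 44,015/46,591 = 0.944710.
P(at least one) = 1 − (1−p₁)(1−p₂) = 1 − 0.014325 × 0.055290 = 0.999208.

0.9992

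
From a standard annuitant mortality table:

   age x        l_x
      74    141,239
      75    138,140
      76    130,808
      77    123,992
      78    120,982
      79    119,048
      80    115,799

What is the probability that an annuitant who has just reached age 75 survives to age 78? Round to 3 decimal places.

We want 3p75 = l_78/l_75.
The conditional survival probability is l_78/l_75 = 120,982/138,140 = 0.875793.

0.876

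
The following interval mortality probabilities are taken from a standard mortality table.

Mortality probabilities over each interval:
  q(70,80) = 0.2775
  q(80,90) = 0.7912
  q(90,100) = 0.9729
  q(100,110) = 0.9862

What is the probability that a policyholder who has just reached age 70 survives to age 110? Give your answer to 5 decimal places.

The overall survival probability is (1 − 0.2775) × (1 − 0.7912) × (1 − 0.9729) × (1 − 0.9862).
= 0.7225 × 0.2088 × 0.0271 × 0.0138 = 0.000056.

0.00006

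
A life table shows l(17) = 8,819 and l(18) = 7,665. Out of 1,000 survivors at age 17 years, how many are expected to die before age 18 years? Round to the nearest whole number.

131

The relevant probability is 1 − 7,665/8,819 = 0.130854.
Expected number = 1,000 × 0.130854 = 131.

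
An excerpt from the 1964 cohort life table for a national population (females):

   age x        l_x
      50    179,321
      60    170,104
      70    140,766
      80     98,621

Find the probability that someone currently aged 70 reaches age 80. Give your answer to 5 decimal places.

0.70060

The conditional survival probability is l_80/l_70 = 98,621/140,766 = 0.700602.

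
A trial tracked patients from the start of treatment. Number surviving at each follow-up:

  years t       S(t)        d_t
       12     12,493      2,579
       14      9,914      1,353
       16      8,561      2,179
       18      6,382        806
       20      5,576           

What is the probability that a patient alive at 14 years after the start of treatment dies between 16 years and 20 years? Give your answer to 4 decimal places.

0.3011

This is the probability of reaching 16 but not 20, conditional on being alive at 14: (S(16) − S(20)) / S(14).
= (8,561 − 5,576) / 9,914 = 2,985 / 9,914 = 0.301089.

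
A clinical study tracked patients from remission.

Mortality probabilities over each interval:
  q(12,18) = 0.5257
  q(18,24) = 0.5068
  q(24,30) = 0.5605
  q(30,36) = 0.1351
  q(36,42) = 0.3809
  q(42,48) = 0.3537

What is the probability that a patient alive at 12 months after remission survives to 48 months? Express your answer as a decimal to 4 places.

0.0356

P(survive 12→48) = (1 − 0.5257) × (1 − 0.5068) × (1 − 0.5605) × (1 − 0.1351) × (1 − 0.3809) × (1 − 0.3537).
= 0.4743 × 0.4932 × 0.4395 × 0.8649 × 0.6191 × 0.6463 = 0.035579.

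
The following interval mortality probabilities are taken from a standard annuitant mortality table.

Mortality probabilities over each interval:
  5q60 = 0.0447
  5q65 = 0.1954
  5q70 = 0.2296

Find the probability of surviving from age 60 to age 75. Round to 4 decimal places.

0.5922

The overall survival probability is (1 − 0.0447) × (1 − 0.1954) × (1 − 0.2296).
= 0.9553 × 0.8046 × 0.7704 = 0.592156.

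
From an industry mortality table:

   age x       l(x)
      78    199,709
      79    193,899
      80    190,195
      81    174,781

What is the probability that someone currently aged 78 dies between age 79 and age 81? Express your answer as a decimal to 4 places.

0.0957

This is the probability of reaching 79 but not 81, conditional on being alive at 78: (l(79) − l(81)) / l(78).
= (193,899 − 174,781) / 199,709 = 19,118 / 199,709 = 0.095729.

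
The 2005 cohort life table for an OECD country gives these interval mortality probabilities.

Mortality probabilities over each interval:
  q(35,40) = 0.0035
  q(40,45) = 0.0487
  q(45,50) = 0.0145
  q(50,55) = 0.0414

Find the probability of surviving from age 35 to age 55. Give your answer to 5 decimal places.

Chaining the interval survival probabilities: (1 − 0.0035) × (1 − 0.0487) × (1 − 0.0145) × (1 − 0.0414).
= 0.9965 × 0.9513 × 0.9855 × 0.9586 = 0.895548.

0.89555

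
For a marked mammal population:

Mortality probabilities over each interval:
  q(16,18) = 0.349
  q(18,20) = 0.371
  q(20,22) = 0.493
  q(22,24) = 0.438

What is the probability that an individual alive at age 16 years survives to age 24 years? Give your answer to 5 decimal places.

0.11667

P(survive 16→24) = (1 − 0.349) × (1 − 0.371) × (1 − 0.493) × (1 − 0.438).
= 0.651 × 0.629 × 0.507 × 0.562 = 0.116674.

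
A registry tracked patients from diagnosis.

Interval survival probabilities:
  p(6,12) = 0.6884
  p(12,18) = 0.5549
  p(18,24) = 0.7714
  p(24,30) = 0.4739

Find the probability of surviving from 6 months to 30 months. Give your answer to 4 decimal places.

0.1396

The overall survival probability is 0.6884 × 0.5549 × 0.7714 × 0.4739.
= 0.139644.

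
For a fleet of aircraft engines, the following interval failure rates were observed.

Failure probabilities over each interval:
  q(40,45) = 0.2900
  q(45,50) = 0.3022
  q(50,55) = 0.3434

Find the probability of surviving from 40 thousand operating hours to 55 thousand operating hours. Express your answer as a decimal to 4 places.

Chaining the interval survival probabilities: (1 − 0.2900) × (1 − 0.3022) × (1 − 0.3434).
= 0.7100 × 0.6978 × 0.6566 = 0.325305.

0.3253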